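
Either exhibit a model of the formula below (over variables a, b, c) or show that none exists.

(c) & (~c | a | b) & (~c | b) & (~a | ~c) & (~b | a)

The clause (c) is unit, so c = 1.
The clause (b) is unit, so b = 1.
The clause (~a) is unit, so a = 0.
But (a) is also a unit clause — contradiction.

UNSATISFIABLE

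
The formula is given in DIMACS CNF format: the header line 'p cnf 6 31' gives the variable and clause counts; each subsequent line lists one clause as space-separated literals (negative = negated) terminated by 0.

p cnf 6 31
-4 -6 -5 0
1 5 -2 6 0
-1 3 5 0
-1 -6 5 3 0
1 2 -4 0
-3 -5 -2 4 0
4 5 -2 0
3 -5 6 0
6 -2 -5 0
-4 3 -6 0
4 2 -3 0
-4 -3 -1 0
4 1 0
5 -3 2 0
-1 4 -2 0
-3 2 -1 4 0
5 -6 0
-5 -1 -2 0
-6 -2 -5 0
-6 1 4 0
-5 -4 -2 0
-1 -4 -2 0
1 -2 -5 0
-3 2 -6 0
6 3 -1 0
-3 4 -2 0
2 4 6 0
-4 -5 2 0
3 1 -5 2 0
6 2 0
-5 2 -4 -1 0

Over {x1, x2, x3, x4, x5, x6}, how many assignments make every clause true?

1

There are 2^6 = 64 truth assignments over (x1, x2, x3, x4, x5, x6).
Split on x3. With x3 = True, the clauses containing x3 are satisfied and ¬x3 drops from the rest; 0 of the 2^5 = 32 assignments to the other variables satisfy what remains.
With x3 = False, by the same count on the reduced clause set, 1 assignment works.
Total: 0 + 1 = 1.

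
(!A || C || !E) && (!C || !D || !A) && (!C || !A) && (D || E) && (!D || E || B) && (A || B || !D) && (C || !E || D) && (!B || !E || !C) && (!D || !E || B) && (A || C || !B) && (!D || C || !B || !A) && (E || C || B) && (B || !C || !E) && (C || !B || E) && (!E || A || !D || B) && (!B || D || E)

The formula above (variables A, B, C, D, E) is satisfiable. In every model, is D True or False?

True

Suppose D = false.
Unit clause (E) forces E = true.
Unit clause (C) forces C = true.
Unit clause (!A) forces A = false.
Unit clause (!B) forces B = false.
That conflicts with the unit clause (B).
So every satisfying assignment has D = True.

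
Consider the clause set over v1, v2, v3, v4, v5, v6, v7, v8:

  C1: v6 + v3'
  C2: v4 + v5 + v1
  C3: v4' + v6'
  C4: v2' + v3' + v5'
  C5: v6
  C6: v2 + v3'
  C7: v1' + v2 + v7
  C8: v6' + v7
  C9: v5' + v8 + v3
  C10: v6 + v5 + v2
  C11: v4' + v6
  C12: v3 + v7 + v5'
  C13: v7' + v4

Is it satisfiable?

Unsatisfiable

(v6) alone gives v6 = 1.
(v4') alone gives v4 = 0.
(v7) alone gives v7 = 1.
Now (v7') is unsatisfied and unit — conflict.
No assignment satisfies every clause.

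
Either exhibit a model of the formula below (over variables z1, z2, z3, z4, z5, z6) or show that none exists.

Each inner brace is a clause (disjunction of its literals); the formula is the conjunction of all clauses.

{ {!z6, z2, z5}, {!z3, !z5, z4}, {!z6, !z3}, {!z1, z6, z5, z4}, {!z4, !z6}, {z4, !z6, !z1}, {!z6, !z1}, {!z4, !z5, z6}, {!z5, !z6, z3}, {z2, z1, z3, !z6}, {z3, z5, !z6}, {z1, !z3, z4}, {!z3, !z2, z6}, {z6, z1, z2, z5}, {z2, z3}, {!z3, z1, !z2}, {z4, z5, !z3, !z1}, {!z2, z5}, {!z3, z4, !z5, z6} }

z1: false; z2: true; z3: false; z4: false; z5: true; z6: false

Suppose z6 = false.
Suppose z4 = false.
Suppose z3 = false.
(z2) alone gives z2 = true.
(z5) alone gives z5 = true.
Every clause is now satisfied; z1 is unconstrained.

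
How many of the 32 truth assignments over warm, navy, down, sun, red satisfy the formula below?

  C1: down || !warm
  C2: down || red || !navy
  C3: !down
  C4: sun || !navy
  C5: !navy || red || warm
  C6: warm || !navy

There are 2^5 = 32 truth assignments over (warm, navy, down, sun, red).
Split on warm. With warm = true, the clauses containing warm are satisfied and !warm drops from the rest; 0 of the 2^4 = 16 assignments to the other variables satisfy what remains.
With warm = false, by the same count on the reduced clause set, 4 assignments work.
Total: 0 + 4 = 4.

4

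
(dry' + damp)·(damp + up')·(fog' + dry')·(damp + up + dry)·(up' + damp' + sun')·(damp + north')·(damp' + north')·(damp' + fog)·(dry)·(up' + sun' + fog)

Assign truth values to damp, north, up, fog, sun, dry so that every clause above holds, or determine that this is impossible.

UNSATISFIABLE

From the singleton clause (dry), dry = 1.
From the singleton clause (damp), damp = 1.
From the singleton clause (fog'), fog = 0.
That conflicts with the unit clause (fog).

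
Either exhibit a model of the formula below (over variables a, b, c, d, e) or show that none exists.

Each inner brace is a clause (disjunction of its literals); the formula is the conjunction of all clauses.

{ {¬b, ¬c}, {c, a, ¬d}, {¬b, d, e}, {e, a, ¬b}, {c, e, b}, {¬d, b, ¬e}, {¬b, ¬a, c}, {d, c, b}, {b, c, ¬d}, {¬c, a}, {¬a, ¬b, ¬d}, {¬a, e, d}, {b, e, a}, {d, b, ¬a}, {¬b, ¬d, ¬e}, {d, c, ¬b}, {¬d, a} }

a: True; b: False; c: True; d: True; e: False

Branch on b: set b = False.
Branch on c: set c = True.
Unit clause (a) forces a = True.
Unit clause (d) forces d = True.
Unit clause (¬e) forces e = False.
All clauses are satisfied.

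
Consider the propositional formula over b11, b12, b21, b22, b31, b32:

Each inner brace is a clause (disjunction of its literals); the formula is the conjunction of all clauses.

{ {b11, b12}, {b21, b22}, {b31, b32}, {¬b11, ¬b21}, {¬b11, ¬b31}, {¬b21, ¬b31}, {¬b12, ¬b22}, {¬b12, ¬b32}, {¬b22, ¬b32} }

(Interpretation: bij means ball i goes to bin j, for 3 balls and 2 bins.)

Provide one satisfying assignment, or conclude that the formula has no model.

UNSATISFIABLE

Try b11 = True.
The clause (¬b21) is unit, so b21 = False.
The clause (b22) is unit, so b22 = True.
The clause (¬b31) is unit, so b31 = False.
The clause (b32) is unit, so b32 = True.
That conflicts with the unit clause (¬b32).
Undo b11 and try b11 = False.
The clause (b12) is unit, so b12 = True.
The clause (¬b22) is unit, so b22 = False.
The clause (b21) is unit, so b21 = True.
The clause (¬b31) is unit, so b31 = False.
The clause (b32) is unit, so b32 = True.
That conflicts with the unit clause (¬b32).
Both values of b11 lead to a conflict.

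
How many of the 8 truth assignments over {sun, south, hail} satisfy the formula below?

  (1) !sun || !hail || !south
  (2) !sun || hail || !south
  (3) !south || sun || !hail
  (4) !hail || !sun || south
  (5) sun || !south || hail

There are 2^3 = 8 truth assignments over (sun, south, hail).
Check each against the 5 clauses (columns in the order sun, south, hail):
  F F F  ✓ satisfies all
  F F T  ✓ satisfies all
  F T F  ✗ fails (sun || !south || hail)
  F T T  ✗ fails (!south || sun || !hail)
  T F F  ✓ satisfies all
  T F T  ✗ fails (!hail || !sun || south)
  T T F  ✗ fails (!sun || hail || !south)
  T T T  ✗ fails (!sun || !hail || !south)
3 of the 8 rows are models.

3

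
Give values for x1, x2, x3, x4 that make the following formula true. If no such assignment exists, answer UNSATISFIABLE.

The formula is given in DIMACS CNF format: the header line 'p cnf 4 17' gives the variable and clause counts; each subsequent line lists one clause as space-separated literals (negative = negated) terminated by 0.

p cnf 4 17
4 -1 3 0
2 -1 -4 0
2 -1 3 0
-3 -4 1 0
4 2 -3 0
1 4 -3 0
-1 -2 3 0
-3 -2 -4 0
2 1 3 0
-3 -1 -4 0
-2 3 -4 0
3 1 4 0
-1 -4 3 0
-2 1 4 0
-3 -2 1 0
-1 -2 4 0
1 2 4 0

Suppose x4 = True.
Suppose x2 = True.
Unit clause (¬x3) forces x3 = False.
Now (x3) is unsatisfied and unit — conflict.
So x2 must be the other value — set x2 = False.
Unit clause (¬x1) forces x1 = False.
Unit clause (¬x3) forces x3 = False.
Now (x3) is unsatisfied and unit — conflict.
Both values of x2 lead to a conflict.
So x4 must be the other value — set x4 = False.
Suppose x1 = False.
Unit clause (¬x3) forces x3 = False.
Now (x3) is unsatisfied and unit — conflict.
So x1 must be the other value — set x1 = True.
Unit clause (x3) forces x3 = True.
Unit clause (x2) forces x2 = True.
Now (¬x2) is unsatisfied and unit — conflict.
Both values of x1 lead to a conflict.
Both values of x4 lead to a conflict.

UNSATISFIABLE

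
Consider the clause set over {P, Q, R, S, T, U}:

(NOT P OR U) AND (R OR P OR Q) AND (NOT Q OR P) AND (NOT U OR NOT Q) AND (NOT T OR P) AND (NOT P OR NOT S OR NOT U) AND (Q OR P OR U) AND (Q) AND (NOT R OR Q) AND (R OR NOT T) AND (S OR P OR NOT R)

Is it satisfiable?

From the singleton clause (Q), Q = true.
From the singleton clause (P), P = true.
From the singleton clause (U), U = true.
That conflicts with the unit clause (NOT U).
No assignment satisfies every clause.

No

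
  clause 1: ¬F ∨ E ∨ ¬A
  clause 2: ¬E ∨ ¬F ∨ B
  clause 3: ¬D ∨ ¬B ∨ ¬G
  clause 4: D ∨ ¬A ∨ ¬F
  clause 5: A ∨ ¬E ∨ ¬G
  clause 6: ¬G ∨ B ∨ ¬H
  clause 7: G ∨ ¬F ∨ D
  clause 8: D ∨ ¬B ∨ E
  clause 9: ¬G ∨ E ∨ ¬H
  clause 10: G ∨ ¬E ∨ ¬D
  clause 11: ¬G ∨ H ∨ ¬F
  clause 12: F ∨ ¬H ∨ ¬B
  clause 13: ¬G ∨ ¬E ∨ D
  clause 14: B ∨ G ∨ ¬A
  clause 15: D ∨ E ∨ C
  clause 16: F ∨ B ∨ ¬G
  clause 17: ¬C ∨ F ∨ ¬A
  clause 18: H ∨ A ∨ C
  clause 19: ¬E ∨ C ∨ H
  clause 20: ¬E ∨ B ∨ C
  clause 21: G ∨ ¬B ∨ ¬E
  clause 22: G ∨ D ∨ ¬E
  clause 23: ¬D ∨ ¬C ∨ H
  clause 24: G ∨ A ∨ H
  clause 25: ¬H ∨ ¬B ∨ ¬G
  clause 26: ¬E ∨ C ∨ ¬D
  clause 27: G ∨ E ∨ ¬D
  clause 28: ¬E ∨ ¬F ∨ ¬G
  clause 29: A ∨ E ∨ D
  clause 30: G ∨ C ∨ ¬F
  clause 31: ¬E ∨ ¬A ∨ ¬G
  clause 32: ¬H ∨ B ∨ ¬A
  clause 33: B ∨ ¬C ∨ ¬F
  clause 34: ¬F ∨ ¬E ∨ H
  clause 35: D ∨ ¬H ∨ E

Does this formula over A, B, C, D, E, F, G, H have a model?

Unsatisfiable

Try F = False.
Try H = False.
Try B = True.
Try D = False.
(E) alone gives E = True.
(¬G) alone gives G = False.
But (G) is also a unit clause — contradiction.
Backtrack on D: now try D = True.
(¬G) alone gives G = False.
(¬E) alone gives E = False.
But (E) is also a unit clause — contradiction.
Either choice for D ends in contradiction.
Backtrack on B: now try B = False.
(¬G) alone gives G = False.
(¬A) alone gives A = False.
But (A) is also a unit clause — contradiction.
Either choice for B ends in contradiction.
Backtrack on H: now try H = True.
(¬B) alone gives B = False.
(¬G) alone gives G = False.
(¬A) alone gives A = False.
Try E = False.
(¬D) alone gives D = False.
But (D) is also a unit clause — contradiction.
Backtrack on E: now try E = True.
(¬D) alone gives D = False.
But (D) is also a unit clause — contradiction.
Either choice for E ends in contradiction.
Either choice for H ends in contradiction.
Backtrack on F: now try F = True.
Try E = True.
(B) alone gives B = True.
(G) alone gives G = True.
But (¬G) is also a unit clause — contradiction.
Backtrack on E: now try E = False.
(¬A) alone gives A = False.
(D) alone gives D = True.
(G) alone gives G = True.
(¬B) alone gives B = False.
(¬H) alone gives H = False.
But (H) is also a unit clause — contradiction.
Either choice for E ends in contradiction.
Either choice for F ends in contradiction.
No assignment satisfies every clause.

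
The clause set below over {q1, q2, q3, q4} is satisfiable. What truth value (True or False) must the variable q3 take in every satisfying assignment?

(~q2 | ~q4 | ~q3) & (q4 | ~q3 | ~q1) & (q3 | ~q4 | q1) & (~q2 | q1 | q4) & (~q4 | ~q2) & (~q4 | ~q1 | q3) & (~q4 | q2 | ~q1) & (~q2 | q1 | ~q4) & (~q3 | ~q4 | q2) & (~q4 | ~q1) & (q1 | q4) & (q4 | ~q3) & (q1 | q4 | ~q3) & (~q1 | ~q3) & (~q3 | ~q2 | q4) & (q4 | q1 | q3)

False

Suppose q3 = 1.
Unit clause (q4) forces q4 = 1.
Unit clause (~q2) forces q2 = 0.
But (q2) is also a unit clause — contradiction.
So every satisfying assignment has q3 = False.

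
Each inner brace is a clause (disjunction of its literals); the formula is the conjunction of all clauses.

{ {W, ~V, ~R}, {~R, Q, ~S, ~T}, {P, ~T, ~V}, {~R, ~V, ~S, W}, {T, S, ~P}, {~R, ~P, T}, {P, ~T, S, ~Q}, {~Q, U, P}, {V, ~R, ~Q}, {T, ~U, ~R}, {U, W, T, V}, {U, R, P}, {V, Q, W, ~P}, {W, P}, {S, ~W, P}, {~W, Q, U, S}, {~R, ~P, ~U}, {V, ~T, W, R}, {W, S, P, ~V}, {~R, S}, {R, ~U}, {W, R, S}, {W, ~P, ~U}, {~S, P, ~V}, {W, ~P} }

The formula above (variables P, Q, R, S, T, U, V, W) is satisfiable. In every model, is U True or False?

False

Suppose U = 1.
The clause (R) is unit, so R = 1.
The clause (T) is unit, so T = 1.
The clause (~P) is unit, so P = 0.
The clause (~V) is unit, so V = 0.
The clause (~Q) is unit, so Q = 0.
The clause (~S) is unit, so S = 0.
That conflicts with the unit clause (S).
So every satisfying assignment has U = False.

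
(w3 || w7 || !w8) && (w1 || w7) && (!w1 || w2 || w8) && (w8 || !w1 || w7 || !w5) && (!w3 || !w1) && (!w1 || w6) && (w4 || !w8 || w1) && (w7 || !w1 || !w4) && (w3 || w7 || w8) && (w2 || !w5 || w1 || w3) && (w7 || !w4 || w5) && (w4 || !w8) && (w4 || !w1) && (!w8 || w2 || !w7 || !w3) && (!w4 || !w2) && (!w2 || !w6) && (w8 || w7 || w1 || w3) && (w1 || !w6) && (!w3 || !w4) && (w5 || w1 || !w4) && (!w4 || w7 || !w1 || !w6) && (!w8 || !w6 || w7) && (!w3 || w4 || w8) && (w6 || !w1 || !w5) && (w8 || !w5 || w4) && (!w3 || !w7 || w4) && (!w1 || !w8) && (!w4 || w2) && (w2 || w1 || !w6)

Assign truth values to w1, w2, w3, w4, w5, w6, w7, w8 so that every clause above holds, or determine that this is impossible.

w1 ↦ false,  w2 ↦ true,  w3 ↦ false,  w4 ↦ false,  w5 ↦ false,  w6 ↦ false,  w7 ↦ true,  w8 ↦ false

Branch on w1: set w1 = false.
The clause (w7) is unit, so w7 = true.
The clause (!w6) is unit, so w6 = false.
Branch on w4: set w4 = false.
The clause (!w8) is unit, so w8 = false.
The clause (!w3) is unit, so w3 = false.
The clause (!w5) is unit, so w5 = false.
Every clause is now satisfied; w2 is unconstrained.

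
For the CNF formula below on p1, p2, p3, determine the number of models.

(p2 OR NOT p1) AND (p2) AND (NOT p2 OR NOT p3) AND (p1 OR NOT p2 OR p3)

1

There are 2^3 = 8 truth assignments over (p1, p2, p3).
Split on p2. With p2 = true, the clauses containing p2 are satisfied and NOT p2 drops from the rest; 1 of the 2^2 = 4 assignments to the other variables satisfy what remains.
With p2 = false, by the same count on the reduced clause set, 0 assignments work.
(One model: p1=T, p2=T, p3=F.)
Total: 1 + 0 = 1.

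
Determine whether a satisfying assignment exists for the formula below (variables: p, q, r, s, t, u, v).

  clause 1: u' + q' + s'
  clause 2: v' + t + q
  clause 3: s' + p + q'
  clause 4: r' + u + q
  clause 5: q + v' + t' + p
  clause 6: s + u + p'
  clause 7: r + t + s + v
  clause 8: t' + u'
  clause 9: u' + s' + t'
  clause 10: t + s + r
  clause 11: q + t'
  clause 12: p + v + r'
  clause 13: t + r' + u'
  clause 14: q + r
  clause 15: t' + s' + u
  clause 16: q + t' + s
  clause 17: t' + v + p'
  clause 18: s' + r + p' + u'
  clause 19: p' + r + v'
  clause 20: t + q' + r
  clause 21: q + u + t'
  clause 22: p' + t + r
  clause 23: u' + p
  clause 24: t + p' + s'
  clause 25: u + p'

Suppose t = 1.
(u') alone gives u = 0.
(q) alone gives q = 1.
(s') alone gives s = 0.
(p') alone gives p = 0.
Suppose v = 0.
(r') alone gives r = 0.
All clauses are satisfied.
A satisfying assignment: p: 0, q: 1, r: 0, s: 0, t: 1, u: 0, v: 0.

Satisfiable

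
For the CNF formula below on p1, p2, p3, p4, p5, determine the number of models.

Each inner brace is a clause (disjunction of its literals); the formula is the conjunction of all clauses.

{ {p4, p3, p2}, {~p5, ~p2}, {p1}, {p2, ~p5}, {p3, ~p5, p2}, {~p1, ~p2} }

There are 2^5 = 32 truth assignments over (p1, p2, p3, p4, p5).
Split on p1. With p1 = 1, the clauses containing p1 are satisfied and ~p1 drops from the rest; 3 of the 2^4 = 16 assignments to the other variables satisfy what remains.
With p1 = 0, by the same count on the reduced clause set, 0 assignments work.
(One model: p1=T, p2=F, p3=F, p4=T, p5=F.)
Total: 3 + 0 = 3.

3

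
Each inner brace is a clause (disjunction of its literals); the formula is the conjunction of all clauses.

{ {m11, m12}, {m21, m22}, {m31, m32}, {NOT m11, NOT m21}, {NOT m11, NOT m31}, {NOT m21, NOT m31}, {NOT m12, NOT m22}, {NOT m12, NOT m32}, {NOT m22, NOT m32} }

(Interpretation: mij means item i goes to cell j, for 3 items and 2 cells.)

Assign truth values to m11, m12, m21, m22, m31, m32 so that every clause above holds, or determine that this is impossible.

Branch on m11: set m11 = true.
Unit clause (NOT m21) forces m21 = false.
Unit clause (m22) forces m22 = true.
Unit clause (NOT m31) forces m31 = false.
Unit clause (m32) forces m32 = true.
But (NOT m32) is also a unit clause — contradiction.
Undo m11 and try m11 = false.
Unit clause (m12) forces m12 = true.
Unit clause (NOT m22) forces m22 = false.
Unit clause (m21) forces m21 = true.
Unit clause (NOT m31) forces m31 = false.
Unit clause (m32) forces m32 = true.
But (NOT m32) is also a unit clause — contradiction.
Either choice for m11 ends in contradiction.

UNSATISFIABLE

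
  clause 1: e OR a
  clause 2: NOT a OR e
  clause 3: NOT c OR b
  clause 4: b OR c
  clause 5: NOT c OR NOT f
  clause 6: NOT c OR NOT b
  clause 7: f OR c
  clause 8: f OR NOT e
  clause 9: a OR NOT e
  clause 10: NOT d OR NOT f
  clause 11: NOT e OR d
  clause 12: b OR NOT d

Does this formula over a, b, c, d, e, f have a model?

No, unsatisfiable

Branch on e: set e = true.
From the singleton clause (f), f = true.
From the singleton clause (NOT c), c = false.
From the singleton clause (b), b = true.
From the singleton clause (a), a = true.
From the singleton clause (NOT d), d = false.
Now (d) is unsatisfied and unit — conflict.
That branch fails; take e = false instead.
From the singleton clause (a), a = true.
Now (NOT a) is unsatisfied and unit — conflict.
Neither e = true nor e = false works.
No assignment satisfies every clause.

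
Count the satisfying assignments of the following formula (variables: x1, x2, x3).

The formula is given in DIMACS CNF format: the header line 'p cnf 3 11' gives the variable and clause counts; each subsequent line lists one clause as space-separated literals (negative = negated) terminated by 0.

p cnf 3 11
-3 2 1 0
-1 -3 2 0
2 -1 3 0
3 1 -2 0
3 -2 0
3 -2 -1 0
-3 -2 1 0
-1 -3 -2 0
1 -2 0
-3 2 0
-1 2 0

1

There are 2^3 = 8 truth assignments over (x1, x2, x3).
Check each against the 11 clauses (columns in the order x1, x2, x3):
  F F F  ✓ satisfies all
  F F T  ✗ fails (¬x3 ∨ x2 ∨ x1)
  F T F  ✗ fails (x3 ∨ x1 ∨ ¬x2)
  F T T  ✗ fails (¬x3 ∨ ¬x2 ∨ x1)
  T F F  ✗ fails (x2 ∨ ¬x1 ∨ x3)
  T F T  ✗ fails (¬x1 ∨ ¬x3 ∨ x2)
  T T F  ✗ fails (x3 ∨ ¬x2)
  T T T  ✗ fails (¬x1 ∨ ¬x3 ∨ ¬x2)
1 of the 8 rows is a model.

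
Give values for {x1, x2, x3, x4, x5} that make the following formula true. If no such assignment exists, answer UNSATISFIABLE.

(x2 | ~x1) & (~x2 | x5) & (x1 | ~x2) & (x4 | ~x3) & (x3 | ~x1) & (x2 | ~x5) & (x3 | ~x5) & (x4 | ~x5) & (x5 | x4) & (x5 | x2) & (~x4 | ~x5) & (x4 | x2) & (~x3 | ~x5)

UNSATISFIABLE

Branch on x2: set x2 = 1.
The clause (x5) is unit, so x5 = 1.
The clause (x1) is unit, so x1 = 1.
The clause (x3) is unit, so x3 = 1.
But (~x3) is also a unit clause — contradiction.
So x2 must be the other value — set x2 = 0.
The clause (~x1) is unit, so x1 = 0.
The clause (~x5) is unit, so x5 = 0.
But (x5) is also a unit clause — contradiction.
Either choice for x2 ends in contradiction.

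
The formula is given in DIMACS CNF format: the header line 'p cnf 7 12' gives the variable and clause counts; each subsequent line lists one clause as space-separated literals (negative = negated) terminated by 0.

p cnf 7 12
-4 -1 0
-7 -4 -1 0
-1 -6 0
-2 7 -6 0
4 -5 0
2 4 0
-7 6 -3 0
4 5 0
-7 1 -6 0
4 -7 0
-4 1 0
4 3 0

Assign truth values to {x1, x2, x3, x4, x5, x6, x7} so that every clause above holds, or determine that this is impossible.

Case x4 = False:
(¬x5) alone gives x5 = False.
But (x5) is also a unit clause — contradiction.
Undo x4 and try x4 = True.
(¬x1) alone gives x1 = False.
But (x1) is also a unit clause — contradiction.
Either choice for x4 ends in contradiction.

UNSATISFIABLE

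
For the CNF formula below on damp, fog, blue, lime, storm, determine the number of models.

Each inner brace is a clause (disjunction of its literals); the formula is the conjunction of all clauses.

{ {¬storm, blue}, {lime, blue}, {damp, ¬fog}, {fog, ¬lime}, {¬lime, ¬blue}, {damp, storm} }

There are 2^5 = 32 truth assignments over (damp, fog, blue, lime, storm).
Split on blue. With blue = True, the clauses containing blue are satisfied and ¬blue drops from the rest; 5 of the 2^4 = 16 assignments to the other variables satisfy what remains.
With blue = False, by the same count on the reduced clause set, 1 assignment works.
(One model: damp=F, fog=F, blue=T, lime=F, storm=T.)
Total: 5 + 1 = 6.

6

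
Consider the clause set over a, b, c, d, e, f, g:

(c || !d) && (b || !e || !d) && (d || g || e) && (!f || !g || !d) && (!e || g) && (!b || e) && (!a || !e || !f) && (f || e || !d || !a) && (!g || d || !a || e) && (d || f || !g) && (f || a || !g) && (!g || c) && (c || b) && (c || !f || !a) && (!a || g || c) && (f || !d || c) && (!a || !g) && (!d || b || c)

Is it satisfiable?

Yes, satisfiable

Branch on c: set c = true.
Branch on e: set e = true.
From the singleton clause (g), g = true.
From the singleton clause (!a), a = false.
From the singleton clause (f), f = true.
From the singleton clause (!d), d = false.
All clauses hold; b can take either value.
A satisfying assignment: a ↦ false, b ↦ true, c ↦ true, d ↦ false, e ↦ true, f ↦ true, g ↦ true.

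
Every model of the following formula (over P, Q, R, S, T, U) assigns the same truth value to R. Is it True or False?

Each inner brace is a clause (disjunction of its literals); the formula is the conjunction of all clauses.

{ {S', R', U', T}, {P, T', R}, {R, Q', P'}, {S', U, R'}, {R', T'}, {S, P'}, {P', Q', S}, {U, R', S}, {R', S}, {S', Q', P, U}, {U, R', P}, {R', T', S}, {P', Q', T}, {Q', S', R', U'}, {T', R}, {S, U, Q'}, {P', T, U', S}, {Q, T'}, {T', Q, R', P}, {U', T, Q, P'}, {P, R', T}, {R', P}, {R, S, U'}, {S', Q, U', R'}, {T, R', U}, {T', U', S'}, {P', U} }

Suppose R = 1.
From the singleton clause (T'), T = 0.
From the singleton clause (S), S = 1.
From the singleton clause (U'), U = 0.
But (U) is also a unit clause — contradiction.
So every satisfying assignment has R = False.

False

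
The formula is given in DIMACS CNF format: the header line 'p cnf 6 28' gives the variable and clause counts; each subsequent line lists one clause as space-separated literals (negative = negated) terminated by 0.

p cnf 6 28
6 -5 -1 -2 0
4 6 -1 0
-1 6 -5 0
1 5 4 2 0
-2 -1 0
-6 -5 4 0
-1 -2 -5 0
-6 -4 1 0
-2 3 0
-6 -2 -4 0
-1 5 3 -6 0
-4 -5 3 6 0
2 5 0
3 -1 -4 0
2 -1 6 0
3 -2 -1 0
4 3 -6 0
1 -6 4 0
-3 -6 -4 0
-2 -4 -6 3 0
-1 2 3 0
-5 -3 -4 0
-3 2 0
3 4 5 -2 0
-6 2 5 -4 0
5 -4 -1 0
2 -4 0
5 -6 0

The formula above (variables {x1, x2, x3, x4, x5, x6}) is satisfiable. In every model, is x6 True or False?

False

Suppose x6 = True.
The clause (x5) is unit, so x5 = True.
The clause (x4) is unit, so x4 = True.
The clause (x1) is unit, so x1 = True.
The clause (¬x2) is unit, so x2 = False.
Now (x2) is unsatisfied and unit — conflict.
So every satisfying assignment has x6 = False.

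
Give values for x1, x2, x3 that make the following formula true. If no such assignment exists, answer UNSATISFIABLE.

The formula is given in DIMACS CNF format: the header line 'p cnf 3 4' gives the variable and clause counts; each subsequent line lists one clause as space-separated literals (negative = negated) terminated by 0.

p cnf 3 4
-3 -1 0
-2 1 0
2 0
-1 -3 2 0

Unit clause (x2) forces x2 = True.
Unit clause (x1) forces x1 = True.
Unit clause (¬x3) forces x3 = False.
All clauses are satisfied.

x1=True; x2=True; x3=False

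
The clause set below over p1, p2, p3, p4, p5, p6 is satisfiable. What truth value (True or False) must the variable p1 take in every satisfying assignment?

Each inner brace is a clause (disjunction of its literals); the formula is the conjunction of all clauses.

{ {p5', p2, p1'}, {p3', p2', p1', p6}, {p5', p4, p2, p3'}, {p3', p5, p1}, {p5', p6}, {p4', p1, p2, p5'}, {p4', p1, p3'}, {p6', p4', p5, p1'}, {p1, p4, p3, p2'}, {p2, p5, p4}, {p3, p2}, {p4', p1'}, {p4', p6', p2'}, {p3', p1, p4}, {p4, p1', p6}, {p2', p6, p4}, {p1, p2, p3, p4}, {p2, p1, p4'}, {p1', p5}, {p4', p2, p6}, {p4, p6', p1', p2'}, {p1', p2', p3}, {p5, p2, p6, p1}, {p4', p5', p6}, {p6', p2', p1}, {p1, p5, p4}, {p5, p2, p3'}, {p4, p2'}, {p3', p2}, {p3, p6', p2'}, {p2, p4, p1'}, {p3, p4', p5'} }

Suppose p1 = 1.
From the singleton clause (p4'), p4 = 0.
From the singleton clause (p6), p6 = 1.
From the singleton clause (p5), p5 = 1.
From the singleton clause (p2), p2 = 1.
Now (p2') is unsatisfied and unit — conflict.
So every satisfying assignment has p1 = False.

False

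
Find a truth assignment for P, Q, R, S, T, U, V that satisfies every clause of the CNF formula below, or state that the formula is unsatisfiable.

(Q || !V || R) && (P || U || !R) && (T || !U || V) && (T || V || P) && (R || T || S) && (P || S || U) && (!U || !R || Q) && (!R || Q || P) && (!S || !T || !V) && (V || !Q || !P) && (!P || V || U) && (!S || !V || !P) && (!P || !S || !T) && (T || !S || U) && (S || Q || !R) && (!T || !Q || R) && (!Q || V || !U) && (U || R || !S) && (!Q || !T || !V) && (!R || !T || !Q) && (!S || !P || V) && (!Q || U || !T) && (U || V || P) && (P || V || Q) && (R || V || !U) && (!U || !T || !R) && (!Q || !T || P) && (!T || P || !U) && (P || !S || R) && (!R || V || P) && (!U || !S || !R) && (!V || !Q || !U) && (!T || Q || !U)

Case Q = true:
Case V = true:
(!T) alone gives T = false.
(!U) alone gives U = false.
(!S) alone gives S = false.
(R) alone gives R = true.
(P) alone gives P = true.
Every clause now holds.

P=true, Q=true, R=true, S=false, T=false, U=false, V=true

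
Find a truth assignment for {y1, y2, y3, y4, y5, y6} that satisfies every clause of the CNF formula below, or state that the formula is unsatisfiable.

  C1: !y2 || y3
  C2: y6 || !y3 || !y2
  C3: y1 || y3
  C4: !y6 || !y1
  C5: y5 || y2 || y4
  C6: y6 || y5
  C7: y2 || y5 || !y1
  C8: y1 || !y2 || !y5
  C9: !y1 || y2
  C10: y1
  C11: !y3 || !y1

From the singleton clause (y1), y1 = true.
From the singleton clause (!y6), y6 = false.
From the singleton clause (y5), y5 = true.
From the singleton clause (y2), y2 = true.
From the singleton clause (y3), y3 = true.
But (!y3) is also a unit clause — contradiction.

UNSATISFIABLE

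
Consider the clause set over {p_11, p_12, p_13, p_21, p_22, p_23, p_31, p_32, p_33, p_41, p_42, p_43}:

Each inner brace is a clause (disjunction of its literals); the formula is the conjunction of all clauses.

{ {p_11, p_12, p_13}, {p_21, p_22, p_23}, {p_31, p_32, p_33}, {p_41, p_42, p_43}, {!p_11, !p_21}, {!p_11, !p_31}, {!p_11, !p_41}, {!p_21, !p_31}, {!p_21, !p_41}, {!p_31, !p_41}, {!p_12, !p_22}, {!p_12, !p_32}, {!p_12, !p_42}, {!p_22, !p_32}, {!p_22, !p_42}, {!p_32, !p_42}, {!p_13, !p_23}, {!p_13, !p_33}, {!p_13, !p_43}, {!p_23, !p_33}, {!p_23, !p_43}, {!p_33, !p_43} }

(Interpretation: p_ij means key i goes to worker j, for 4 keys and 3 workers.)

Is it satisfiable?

Suppose p_11 = false.
Suppose p_12 = true.
The clause (!p_22) is unit, so p_22 = false.
The clause (!p_32) is unit, so p_32 = false.
The clause (!p_42) is unit, so p_42 = false.
Suppose p_21 = true.
The clause (!p_31) is unit, so p_31 = false.
The clause (p_33) is unit, so p_33 = true.
The clause (!p_41) is unit, so p_41 = false.
The clause (p_43) is unit, so p_43 = true.
But (!p_43) is also a unit clause — contradiction.
That branch fails; take p_21 = false instead.
The clause (p_23) is unit, so p_23 = true.
The clause (!p_13) is unit, so p_13 = false.
The clause (!p_33) is unit, so p_33 = false.
The clause (p_31) is unit, so p_31 = true.
The clause (!p_41) is unit, so p_41 = false.
The clause (p_43) is unit, so p_43 = true.
But (!p_43) is also a unit clause — contradiction.
Neither p_21 = true nor p_21 = false works.
That branch fails; take p_12 = false instead.
The clause (p_13) is unit, so p_13 = true.
The clause (!p_23) is unit, so p_23 = false.
The clause (!p_33) is unit, so p_33 = false.
The clause (!p_43) is unit, so p_43 = false.
Suppose p_21 = true.
The clause (!p_31) is unit, so p_31 = false.
The clause (p_32) is unit, so p_32 = true.
The clause (!p_41) is unit, so p_41 = false.
The clause (p_42) is unit, so p_42 = true.
But (!p_42) is also a unit clause — contradiction.
That branch fails; take p_21 = false instead.
The clause (p_22) is unit, so p_22 = true.
The clause (!p_32) is unit, so p_32 = false.
The clause (p_31) is unit, so p_31 = true.
The clause (!p_41) is unit, so p_41 = false.
The clause (p_42) is unit, so p_42 = true.
But (!p_42) is also a unit clause — contradiction.
Neither p_21 = true nor p_21 = false works.
Neither p_12 = true nor p_12 = false works.
That branch fails; take p_11 = true instead.
The clause (!p_21) is unit, so p_21 = false.
The clause (!p_31) is unit, so p_31 = false.
The clause (!p_41) is unit, so p_41 = false.
Suppose p_22 = true.
The clause (!p_12) is unit, so p_12 = false.
The clause (!p_32) is unit, so p_32 = false.
The clause (p_33) is unit, so p_33 = true.
The clause (!p_42) is unit, so p_42 = false.
The clause (p_43) is unit, so p_43 = true.
But (!p_43) is also a unit clause — contradiction.
That branch fails; take p_22 = false instead.
The clause (p_23) is unit, so p_23 = true.
The clause (!p_13) is unit, so p_13 = false.
The clause (!p_33) is unit, so p_33 = false.
The clause (p_32) is unit, so p_32 = true.
The clause (!p_12) is unit, so p_12 = false.
The clause (!p_42) is unit, so p_42 = false.
The clause (p_43) is unit, so p_43 = true.
But (!p_43) is also a unit clause — contradiction.
Neither p_22 = true nor p_22 = false works.
Neither p_11 = true nor p_11 = false works.
No assignment satisfies every clause.

No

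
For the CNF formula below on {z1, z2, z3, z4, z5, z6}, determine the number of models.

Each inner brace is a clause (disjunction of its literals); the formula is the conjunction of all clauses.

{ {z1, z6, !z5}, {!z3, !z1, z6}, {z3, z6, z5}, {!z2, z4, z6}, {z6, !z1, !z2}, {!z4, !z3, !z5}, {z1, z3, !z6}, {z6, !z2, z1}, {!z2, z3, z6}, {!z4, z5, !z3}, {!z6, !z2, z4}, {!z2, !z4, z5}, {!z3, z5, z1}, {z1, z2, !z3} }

9

There are 2^6 = 64 truth assignments over (z1, z2, z3, z4, z5, z6).
Split on z5. With z5 = true, the clauses containing z5 are satisfied and !z5 drops from the rest; 6 of the 2^5 = 32 assignments to the other variables satisfy what remains.
With z5 = false, by the same count on the reduced clause set, 3 assignments work.
(One model: z1=T, z2=F, z3=F, z4=F, z5=F, z6=T.)
Total: 6 + 3 = 9.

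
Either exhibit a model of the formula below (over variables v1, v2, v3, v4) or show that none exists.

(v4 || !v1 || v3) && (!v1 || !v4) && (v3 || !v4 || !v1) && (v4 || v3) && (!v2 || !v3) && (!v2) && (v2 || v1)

The clause (!v2) is unit, so v2 = false.
The clause (v1) is unit, so v1 = true.
The clause (!v4) is unit, so v4 = false.
The clause (v3) is unit, so v3 = true.
This assignment satisfies each clause.

v1 ↦ true; v2 ↦ false; v3 ↦ true; v4 ↦ false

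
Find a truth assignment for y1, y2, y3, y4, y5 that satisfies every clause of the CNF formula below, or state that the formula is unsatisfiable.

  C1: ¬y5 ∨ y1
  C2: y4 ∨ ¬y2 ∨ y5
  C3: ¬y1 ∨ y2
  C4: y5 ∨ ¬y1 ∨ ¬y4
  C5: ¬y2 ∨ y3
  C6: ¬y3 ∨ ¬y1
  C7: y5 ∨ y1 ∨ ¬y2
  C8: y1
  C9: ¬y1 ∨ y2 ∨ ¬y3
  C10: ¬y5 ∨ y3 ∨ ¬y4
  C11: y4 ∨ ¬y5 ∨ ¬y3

UNSATISFIABLE

(y1) alone gives y1 = True.
(y2) alone gives y2 = True.
(y3) alone gives y3 = True.
That conflicts with the unit clause (¬y3).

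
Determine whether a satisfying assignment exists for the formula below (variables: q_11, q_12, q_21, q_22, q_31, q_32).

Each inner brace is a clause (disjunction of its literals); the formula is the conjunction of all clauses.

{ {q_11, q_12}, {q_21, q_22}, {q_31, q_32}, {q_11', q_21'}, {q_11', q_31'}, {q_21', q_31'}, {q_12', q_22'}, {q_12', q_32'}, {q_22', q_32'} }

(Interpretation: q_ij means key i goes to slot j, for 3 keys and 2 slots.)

Branch on q_11: set q_11 = 1.
(q_21') alone gives q_21 = 0.
(q_22) alone gives q_22 = 1.
(q_31') alone gives q_31 = 0.
(q_32) alone gives q_32 = 1.
Now (q_32') is unsatisfied and unit — conflict.
So q_11 must be the other value — set q_11 = 0.
(q_12) alone gives q_12 = 1.
(q_22') alone gives q_22 = 0.
(q_21) alone gives q_21 = 1.
(q_31') alone gives q_31 = 0.
(q_32) alone gives q_32 = 1.
Now (q_32') is unsatisfied and unit — conflict.
Neither q_11 = 1 nor q_11 = 0 works.
No assignment satisfies every clause.

No, unsatisfiable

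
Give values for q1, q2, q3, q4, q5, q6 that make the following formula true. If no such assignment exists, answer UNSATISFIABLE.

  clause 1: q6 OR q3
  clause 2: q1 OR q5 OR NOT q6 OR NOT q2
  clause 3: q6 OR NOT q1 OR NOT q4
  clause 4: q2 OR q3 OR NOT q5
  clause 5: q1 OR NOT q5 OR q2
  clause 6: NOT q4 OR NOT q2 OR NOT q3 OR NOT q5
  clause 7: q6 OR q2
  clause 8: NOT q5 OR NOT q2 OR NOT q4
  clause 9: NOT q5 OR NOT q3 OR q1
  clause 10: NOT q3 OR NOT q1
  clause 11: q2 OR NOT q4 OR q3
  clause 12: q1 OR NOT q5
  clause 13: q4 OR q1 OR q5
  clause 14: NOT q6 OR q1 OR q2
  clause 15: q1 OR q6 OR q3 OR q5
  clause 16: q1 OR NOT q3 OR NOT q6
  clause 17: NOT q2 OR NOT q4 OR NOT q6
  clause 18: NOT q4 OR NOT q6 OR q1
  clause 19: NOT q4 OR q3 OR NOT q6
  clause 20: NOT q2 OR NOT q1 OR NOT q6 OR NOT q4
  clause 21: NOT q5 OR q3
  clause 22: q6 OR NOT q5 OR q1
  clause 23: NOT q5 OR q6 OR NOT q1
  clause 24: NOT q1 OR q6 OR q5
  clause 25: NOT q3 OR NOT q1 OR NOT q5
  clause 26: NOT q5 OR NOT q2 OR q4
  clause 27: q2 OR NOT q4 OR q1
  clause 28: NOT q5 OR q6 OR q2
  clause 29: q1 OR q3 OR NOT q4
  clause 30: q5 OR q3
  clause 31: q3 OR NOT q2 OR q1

Branch on q6: set q6 = false.
Unit clause (q3) forces q3 = true.
Unit clause (q2) forces q2 = true.
Unit clause (NOT q1) forces q1 = false.
Unit clause (NOT q5) forces q5 = false.
Unit clause (q4) forces q4 = true.
Every clause now holds.

q1=false; q2=true; q3=true; q4=true; q5=false; q6=false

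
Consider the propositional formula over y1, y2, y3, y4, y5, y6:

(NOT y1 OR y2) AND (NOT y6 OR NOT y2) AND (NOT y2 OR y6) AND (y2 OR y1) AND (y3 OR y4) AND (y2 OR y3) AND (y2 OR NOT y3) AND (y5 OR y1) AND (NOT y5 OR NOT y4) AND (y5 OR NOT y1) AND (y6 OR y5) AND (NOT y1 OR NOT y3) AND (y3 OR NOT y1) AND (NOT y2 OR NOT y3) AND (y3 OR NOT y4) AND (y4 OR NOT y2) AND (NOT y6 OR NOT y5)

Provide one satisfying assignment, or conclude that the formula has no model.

Case y1 = false:
(y2) alone gives y2 = true.
(NOT y6) alone gives y6 = false.
But (y6) is also a unit clause — contradiction.
Backtrack on y1: now try y1 = true.
(y2) alone gives y2 = true.
(NOT y6) alone gives y6 = false.
But (y6) is also a unit clause — contradiction.
Either choice for y1 ends in contradiction.

UNSATISFIABLE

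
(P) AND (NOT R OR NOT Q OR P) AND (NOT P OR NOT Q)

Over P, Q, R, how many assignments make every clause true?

2

There are 2^3 = 8 truth assignments over (P, Q, R).
Check each against the 3 clauses (columns in the order P, Q, R):
  F F F  ✗ fails (P)
  F F T  ✗ fails (P)
  F T F  ✗ fails (P)
  F T T  ✗ fails (P)
  T F F  ✓ satisfies all
  T F T  ✓ satisfies all
  T T F  ✗ fails (NOT P OR NOT Q)
  T T T  ✗ fails (NOT P OR NOT Q)
2 of the 8 rows are models.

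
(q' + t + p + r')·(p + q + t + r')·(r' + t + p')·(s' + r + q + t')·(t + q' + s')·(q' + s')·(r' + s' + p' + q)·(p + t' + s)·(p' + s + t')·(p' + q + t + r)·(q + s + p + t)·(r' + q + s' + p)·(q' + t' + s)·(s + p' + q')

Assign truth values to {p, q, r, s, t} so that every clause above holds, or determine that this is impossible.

p: 0; q: 1; r: 0; s: 0; t: 0

Suppose q = 1.
Unit clause (s') forces s = 0.
Unit clause (t') forces t = 0.
Unit clause (p') forces p = 0.
Unit clause (r') forces r = 0.
Every clause now holds.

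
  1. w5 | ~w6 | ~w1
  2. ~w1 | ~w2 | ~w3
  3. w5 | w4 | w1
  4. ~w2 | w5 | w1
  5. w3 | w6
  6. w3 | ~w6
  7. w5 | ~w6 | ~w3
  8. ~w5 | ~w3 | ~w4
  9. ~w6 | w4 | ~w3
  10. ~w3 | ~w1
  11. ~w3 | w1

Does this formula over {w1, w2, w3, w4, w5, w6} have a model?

No, unsatisfiable

Case w3 = 1:
Unit clause (~w1) forces w1 = 0.
Now (w1) is unsatisfied and unit — conflict.
Backtrack on w3: now try w3 = 0.
Unit clause (w6) forces w6 = 1.
Now (~w6) is unsatisfied and unit — conflict.
Both values of w3 lead to a conflict.
No assignment satisfies every clause.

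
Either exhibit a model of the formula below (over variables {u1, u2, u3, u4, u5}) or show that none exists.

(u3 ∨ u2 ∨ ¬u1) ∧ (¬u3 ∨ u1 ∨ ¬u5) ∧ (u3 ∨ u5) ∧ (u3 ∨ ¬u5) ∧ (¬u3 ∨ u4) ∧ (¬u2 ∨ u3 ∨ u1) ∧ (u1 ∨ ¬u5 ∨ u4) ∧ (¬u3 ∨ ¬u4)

UNSATISFIABLE

Try u3 = True.
From the singleton clause (u4), u4 = True.
Now (¬u4) is unsatisfied and unit — conflict.
So u3 must be the other value — set u3 = False.
From the singleton clause (u5), u5 = True.
Now (¬u5) is unsatisfied and unit — conflict.
Both values of u3 lead to a conflict.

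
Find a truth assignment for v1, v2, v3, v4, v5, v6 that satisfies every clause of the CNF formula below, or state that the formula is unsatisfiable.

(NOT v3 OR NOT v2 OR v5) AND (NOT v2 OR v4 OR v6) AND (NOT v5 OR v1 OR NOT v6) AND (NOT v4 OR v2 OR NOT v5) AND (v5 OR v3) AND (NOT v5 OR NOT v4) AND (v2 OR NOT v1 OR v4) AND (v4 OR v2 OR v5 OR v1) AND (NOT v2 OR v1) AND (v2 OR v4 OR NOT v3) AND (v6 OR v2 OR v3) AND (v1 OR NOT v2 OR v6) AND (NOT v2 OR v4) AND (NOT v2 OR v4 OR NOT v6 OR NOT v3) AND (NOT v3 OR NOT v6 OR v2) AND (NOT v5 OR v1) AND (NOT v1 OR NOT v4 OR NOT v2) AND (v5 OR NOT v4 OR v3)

Suppose v5 = false.
Unit clause (v3) forces v3 = true.
Unit clause (NOT v2) forces v2 = false.
Unit clause (v4) forces v4 = true.
Unit clause (NOT v6) forces v6 = false.
Every clause is now satisfied; v1 is unconstrained.

v1 ↦ true,  v2 ↦ false,  v3 ↦ true,  v4 ↦ true,  v5 ↦ false,  v6 ↦ false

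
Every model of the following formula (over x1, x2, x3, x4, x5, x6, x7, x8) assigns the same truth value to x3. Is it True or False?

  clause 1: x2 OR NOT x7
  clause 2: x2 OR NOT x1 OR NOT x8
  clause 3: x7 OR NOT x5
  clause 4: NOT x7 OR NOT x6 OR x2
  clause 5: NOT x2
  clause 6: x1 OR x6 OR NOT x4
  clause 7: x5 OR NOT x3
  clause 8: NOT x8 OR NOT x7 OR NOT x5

Suppose x3 = true.
(NOT x2) alone gives x2 = false.
(NOT x7) alone gives x7 = false.
(NOT x5) alone gives x5 = false.
But (x5) is also a unit clause — contradiction.
So every satisfying assignment has x3 = False.

False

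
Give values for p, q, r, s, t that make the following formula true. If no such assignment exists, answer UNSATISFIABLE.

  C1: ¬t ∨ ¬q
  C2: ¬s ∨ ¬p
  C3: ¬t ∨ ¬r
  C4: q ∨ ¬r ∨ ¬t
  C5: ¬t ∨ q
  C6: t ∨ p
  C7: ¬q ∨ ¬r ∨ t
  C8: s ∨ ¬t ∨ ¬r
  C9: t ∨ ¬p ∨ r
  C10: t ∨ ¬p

Try t = False.
Unit clause (p) forces p = True.
Now (¬p) is unsatisfied and unit — conflict.
Backtrack on t: now try t = True.
Unit clause (¬q) forces q = False.
Now (q) is unsatisfied and unit — conflict.
Neither t = True nor t = False works.

UNSATISFIABLE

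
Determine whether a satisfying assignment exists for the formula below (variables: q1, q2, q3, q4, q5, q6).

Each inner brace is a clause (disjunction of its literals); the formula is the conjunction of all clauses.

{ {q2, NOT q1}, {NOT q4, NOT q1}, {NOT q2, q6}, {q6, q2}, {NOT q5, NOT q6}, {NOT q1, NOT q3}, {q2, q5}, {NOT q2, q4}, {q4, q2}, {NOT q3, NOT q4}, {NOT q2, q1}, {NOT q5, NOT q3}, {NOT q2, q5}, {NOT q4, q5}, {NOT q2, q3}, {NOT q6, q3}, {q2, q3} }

No

Branch on q2: set q2 = true.
(q6) alone gives q6 = true.
(NOT q5) alone gives q5 = false.
Now (q5) is unsatisfied and unit — conflict.
That branch fails; take q2 = false instead.
(NOT q1) alone gives q1 = false.
(q6) alone gives q6 = true.
(NOT q5) alone gives q5 = false.
Now (q5) is unsatisfied and unit — conflict.
Neither q2 = true nor q2 = false works.
No assignment satisfies every clause.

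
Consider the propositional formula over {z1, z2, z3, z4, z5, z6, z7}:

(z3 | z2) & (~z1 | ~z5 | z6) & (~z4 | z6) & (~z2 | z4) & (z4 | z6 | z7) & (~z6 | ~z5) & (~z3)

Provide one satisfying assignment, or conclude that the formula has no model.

z1 ↦ 0,  z2 ↦ 1,  z3 ↦ 0,  z4 ↦ 1,  z5 ↦ 0,  z6 ↦ 1,  z7 ↦ 0

The clause (~z3) is unit, so z3 = 0.
The clause (z2) is unit, so z2 = 1.
The clause (z4) is unit, so z4 = 1.
The clause (z6) is unit, so z6 = 1.
The clause (~z5) is unit, so z5 = 0.
All clauses hold; z1, z7 can take either value.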